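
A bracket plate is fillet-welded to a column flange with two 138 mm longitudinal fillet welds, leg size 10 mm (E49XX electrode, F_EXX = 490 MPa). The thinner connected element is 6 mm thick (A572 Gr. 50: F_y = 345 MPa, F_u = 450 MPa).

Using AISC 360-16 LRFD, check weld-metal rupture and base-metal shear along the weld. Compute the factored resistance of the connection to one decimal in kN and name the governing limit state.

Weld metal: throat = 0.707×10 = 7.07 mm, L = 2×138 = 276 mm. φR_n = 0.75 × 0.6 × 490 × 7.07 × 276 = 430.3 kN.
Base metal shear (6 mm plate): yield φR_n = 1.0×0.6×345×6×276 = 342.8 kN; rupture φR_n = 0.75×0.6×450×6×276 = 335.3 kN; take 335.3 kN (rupture).
Governing: min(430.3, 335.3) = 335.3 kN → base-metal shear.

335.3 kN (base-metal shear governs)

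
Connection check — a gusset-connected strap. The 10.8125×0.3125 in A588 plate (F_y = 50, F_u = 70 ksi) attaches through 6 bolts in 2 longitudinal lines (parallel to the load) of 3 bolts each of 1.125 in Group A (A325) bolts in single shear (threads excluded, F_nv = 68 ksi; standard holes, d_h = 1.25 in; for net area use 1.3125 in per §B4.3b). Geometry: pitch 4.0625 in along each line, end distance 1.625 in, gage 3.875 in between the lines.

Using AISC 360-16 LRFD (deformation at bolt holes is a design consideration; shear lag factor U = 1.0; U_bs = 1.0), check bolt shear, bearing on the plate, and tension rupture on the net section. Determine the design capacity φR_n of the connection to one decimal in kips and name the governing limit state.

Bolt shear: A_b = π(1.125)²/4 = 0.99402 in². φR_n = 0.75 × 68 × 0.99402 × 6 × 1 = 304.2 kips.
Bearing (0.3125 in plate, F_u = 70 ksi): end bolts L_c = 1.625 − 1.25/2 = 1, R_n = min(1.2×1×0.3125×70, 2.4×1.125×0.3125×70) = 26.25 kips/bolt; interior L_c = 4.0625 − 1.25 = 2.8125, R_n = 59.063 kips/bolt. φR_n = 0.75 × (2×26.25 + 4×59.063) = 216.6 kips.
Tension rupture (net): A_n = (10.8125 − 2×1.3125)×0.3125 = 2.5586 in² (U = 1.0, A_e = A_n). φR_n = 0.75 × 70 × 2.5586 = 134.3 kips.
Governing: min(304.2, 216.6, 134.3) = 134.3 kips → net-section rupture.

134.3 kips (net-section rupture governs)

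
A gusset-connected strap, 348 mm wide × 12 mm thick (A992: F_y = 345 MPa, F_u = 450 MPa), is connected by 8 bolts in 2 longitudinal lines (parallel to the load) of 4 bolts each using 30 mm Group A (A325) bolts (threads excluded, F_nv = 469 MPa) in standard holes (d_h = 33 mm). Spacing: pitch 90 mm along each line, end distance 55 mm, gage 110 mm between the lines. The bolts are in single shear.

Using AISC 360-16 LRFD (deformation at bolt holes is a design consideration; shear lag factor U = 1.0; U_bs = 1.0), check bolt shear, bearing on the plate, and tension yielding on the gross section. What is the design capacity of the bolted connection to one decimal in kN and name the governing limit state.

1296.6 kN (gross-section yield governs)

Bolt shear: A_b = π(30)²/4 = 706.86 mm². φR_n = 0.75 × 469 × 706.86 × 8 × 1 = 1989.1 kN.
Bearing (12 mm plate, F_u = 450 MPa): end bolts L_c = 55 − 33/2 = 38.5, R_n = min(1.2×38.5×12×450, 2.4×30×12×450) = 249.48 kN/bolt; interior L_c = 90 − 33 = 57, R_n = 369.36 kN/bolt. φR_n = 0.75 × (2×249.48 + 6×369.36) = 2036.3 kN.
Tension yield (gross): A_g = 348×12 = 4176 mm². φR_n = 0.90 × 345 × 4176 = 1296.6 kN.
Governing: min(1989.1, 2036.3, 1296.6) = 1296.6 kN → gross-section yield.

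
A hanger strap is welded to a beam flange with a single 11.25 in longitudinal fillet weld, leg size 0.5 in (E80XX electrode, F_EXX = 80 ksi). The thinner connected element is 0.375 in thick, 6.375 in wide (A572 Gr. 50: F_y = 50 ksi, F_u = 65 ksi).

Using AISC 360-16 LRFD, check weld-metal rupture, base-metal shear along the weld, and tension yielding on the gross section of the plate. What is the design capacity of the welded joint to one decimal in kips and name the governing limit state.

107.6 kips (gross-section yield governs)

Weld metal: throat = 0.707×0.5 = 0.3535 in, L = 11.25 in. φR_n = 0.75 × 0.6 × 80 × 0.3535 × 11.25 = 143.2 kips.
Base metal shear (0.375 in plate): yield φR_n = 1.0×0.6×50×0.375×11.25 = 126.6 kips; rupture φR_n = 0.75×0.6×65×0.375×11.25 = 123.4 kips; take 123.4 kips (rupture).
Tension yield (gross): A_g = 6.375×0.375 = 2.3906 in². φR_n = 0.90 × 50 × 2.3906 = 107.6 kips.
Governing: min(143.2, 123.4, 107.6) = 107.6 kips → gross-section yield.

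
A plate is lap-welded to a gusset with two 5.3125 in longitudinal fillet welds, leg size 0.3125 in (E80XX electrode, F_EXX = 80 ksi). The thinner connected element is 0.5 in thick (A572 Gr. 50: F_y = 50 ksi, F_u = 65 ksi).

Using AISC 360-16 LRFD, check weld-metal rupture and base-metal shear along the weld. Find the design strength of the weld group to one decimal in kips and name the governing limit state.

84.5 kips (weld metal governs)

Weld metal: throat = 0.707×0.3125 = 0.22094 in, L = 2×5.3125 = 10.625 in. φR_n = 0.75 × 0.6 × 80 × 0.22094 × 10.625 = 84.5 kips.
Base metal shear (0.5 in plate): yield φR_n = 1.0×0.6×50×0.5×10.625 = 159.4 kips; rupture φR_n = 0.75×0.6×65×0.5×10.625 = 155.4 kips; take 155.4 kips (rupture).
Governing: min(84.5, 155.4) = 84.5 kips → weld metal.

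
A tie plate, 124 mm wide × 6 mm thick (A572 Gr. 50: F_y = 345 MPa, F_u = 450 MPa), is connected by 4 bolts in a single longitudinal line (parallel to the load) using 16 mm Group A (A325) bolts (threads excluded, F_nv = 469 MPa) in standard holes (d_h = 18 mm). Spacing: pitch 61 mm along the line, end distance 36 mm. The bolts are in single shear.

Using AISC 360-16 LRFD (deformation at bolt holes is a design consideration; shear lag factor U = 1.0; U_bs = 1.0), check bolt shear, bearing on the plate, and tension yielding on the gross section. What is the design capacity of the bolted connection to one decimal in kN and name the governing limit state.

231.0 kN (gross-section yield governs)

Bolt shear: A_b = π(16)²/4 = 201.06 mm². φR_n = 0.75 × 469 × 201.06 × 4 × 1 = 282.9 kN.
Bearing (6 mm plate, F_u = 450 MPa): end bolts L_c = 36 − 18/2 = 27, R_n = min(1.2×27×6×450, 2.4×16×6×450) = 87.48 kN/bolt; interior L_c = 61 − 18 = 43, R_n = 103.68 kN/bolt. φR_n = 0.75 × (1×87.48 + 3×103.68) = 298.9 kN.
Tension yield (gross): A_g = 124×6 = 744 mm². φR_n = 0.90 × 345 × 744 = 231.0 kN.
Governing: min(282.9, 298.9, 231.0) = 231.0 kN → gross-section yield.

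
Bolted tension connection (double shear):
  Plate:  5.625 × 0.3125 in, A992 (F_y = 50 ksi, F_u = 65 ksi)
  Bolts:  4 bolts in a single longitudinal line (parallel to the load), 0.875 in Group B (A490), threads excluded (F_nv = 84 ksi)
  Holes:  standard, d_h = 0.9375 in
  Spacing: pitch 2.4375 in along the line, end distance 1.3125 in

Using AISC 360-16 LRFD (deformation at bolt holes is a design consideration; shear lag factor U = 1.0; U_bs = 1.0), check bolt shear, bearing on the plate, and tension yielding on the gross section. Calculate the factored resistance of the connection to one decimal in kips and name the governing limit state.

79.1 kips (gross-section yield governs)

Bolt shear: A_b = π(0.875)²/4 = 0.60132 in². φR_n = 0.75 × 84 × 0.60132 × 4 × 2 = 303.1 kips.
Bearing (0.3125 in plate, F_u = 65 ksi): end bolts L_c = 1.3125 − 0.9375/2 = 0.84375, R_n = min(1.2×0.84375×0.3125×65, 2.4×0.875×0.3125×65) = 20.566 kips/bolt; interior L_c = 2.4375 − 0.9375 = 1.5, R_n = 36.563 kips/bolt. φR_n = 0.75 × (1×20.566 + 3×36.563) = 97.7 kips.
Tension yield (gross): A_g = 5.625×0.3125 = 1.7578 in². φR_n = 0.90 × 50 × 1.7578 = 79.1 kips.
Governing: min(303.1, 97.7, 79.1) = 79.1 kips → gross-section yield.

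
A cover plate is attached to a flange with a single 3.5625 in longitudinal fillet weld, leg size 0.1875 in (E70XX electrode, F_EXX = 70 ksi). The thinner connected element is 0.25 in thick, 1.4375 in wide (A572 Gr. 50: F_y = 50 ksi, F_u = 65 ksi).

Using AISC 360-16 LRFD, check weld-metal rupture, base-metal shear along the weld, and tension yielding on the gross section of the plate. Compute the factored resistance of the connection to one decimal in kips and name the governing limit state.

Weld metal: throat = 0.707×0.1875 = 0.13256 in, L = 3.5625 in. φR_n = 0.75 × 0.6 × 70 × 0.13256 × 3.5625 = 14.9 kips.
Base metal shear (0.25 in plate): yield φR_n = 1.0×0.6×50×0.25×3.5625 = 26.7 kips; rupture φR_n = 0.75×0.6×65×0.25×3.5625 = 26.1 kips; take 26.1 kips (rupture).
Tension yield (gross): A_g = 1.4375×0.25 = 0.35938 in². φR_n = 0.90 × 50 × 0.35938 = 16.2 kips.
Governing: min(14.9, 26.1, 16.2) = 14.9 kips → weld metal.

14.9 kips (weld metal governs)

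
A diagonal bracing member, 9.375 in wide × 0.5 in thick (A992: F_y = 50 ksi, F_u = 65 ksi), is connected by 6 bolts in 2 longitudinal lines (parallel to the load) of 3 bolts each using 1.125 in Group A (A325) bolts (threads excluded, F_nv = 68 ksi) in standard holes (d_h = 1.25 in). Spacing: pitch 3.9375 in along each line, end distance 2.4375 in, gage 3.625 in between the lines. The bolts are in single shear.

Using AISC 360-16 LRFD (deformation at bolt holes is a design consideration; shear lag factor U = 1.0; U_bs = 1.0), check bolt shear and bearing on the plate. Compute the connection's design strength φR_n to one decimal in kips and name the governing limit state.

Bolt shear: A_b = π(1.125)²/4 = 0.99402 in². φR_n = 0.75 × 68 × 0.99402 × 6 × 1 = 304.2 kips.
Bearing (0.5 in plate, F_u = 65 ksi): end bolts L_c = 2.4375 − 1.25/2 = 1.8125, R_n = min(1.2×1.8125×0.5×65, 2.4×1.125×0.5×65) = 70.688 kips/bolt; interior L_c = 3.9375 − 1.25 = 2.6875, R_n = 87.75 kips/bolt. φR_n = 0.75 × (2×70.688 + 4×87.75) = 369.3 kips.
Governing: min(304.2, 369.3) = 304.2 kips → bolt shear.

304.2 kips (bolt shear governs)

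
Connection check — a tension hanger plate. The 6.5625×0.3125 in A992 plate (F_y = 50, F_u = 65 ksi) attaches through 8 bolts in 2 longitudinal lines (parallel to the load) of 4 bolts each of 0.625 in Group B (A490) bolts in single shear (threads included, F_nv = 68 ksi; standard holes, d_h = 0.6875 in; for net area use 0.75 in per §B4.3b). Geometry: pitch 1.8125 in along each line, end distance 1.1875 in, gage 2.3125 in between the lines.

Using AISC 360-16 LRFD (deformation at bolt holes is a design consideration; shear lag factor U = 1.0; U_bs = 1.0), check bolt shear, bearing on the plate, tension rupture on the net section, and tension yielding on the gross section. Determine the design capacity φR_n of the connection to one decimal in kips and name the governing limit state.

77.1 kips (net-section rupture governs)

Bolt shear: A_b = π(0.625)²/4 = 0.3068 in². φR_n = 0.75 × 68 × 0.3068 × 8 × 1 = 125.2 kips.
Bearing (0.3125 in plate, F_u = 65 ksi): end bolts L_c = 1.1875 − 0.6875/2 = 0.84375, R_n = min(1.2×0.84375×0.3125×65, 2.4×0.625×0.3125×65) = 20.566 kips/bolt; interior L_c = 1.8125 − 0.6875 = 1.125, R_n = 27.422 kips/bolt. φR_n = 0.75 × (2×20.566 + 6×27.422) = 154.2 kips.
Tension rupture (net): A_n = (6.5625 − 2×0.75)×0.3125 = 1.582 in² (U = 1.0, A_e = A_n). φR_n = 0.75 × 65 × 1.582 = 77.1 kips.
Tension yield (gross): A_g = 6.5625×0.3125 = 2.0508 in². φR_n = 0.90 × 50 × 2.0508 = 92.3 kips.
Governing: min(125.2, 154.2, 77.1, 92.3) = 77.1 kips → net-section rupture.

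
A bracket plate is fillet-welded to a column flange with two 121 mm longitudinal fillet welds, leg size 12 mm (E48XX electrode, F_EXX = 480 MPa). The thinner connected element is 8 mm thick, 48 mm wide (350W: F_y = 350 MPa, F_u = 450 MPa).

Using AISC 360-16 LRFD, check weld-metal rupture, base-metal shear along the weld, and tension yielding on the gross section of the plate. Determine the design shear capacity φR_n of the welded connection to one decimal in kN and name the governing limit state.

121.0 kN (gross-section yield governs)

Weld metal: throat = 0.707×12 = 8.484 mm, L = 2×121 = 242 mm. φR_n = 0.75 × 0.6 × 480 × 8.484 × 242 = 443.5 kN.
Base metal shear (8 mm plate): yield φR_n = 1.0×0.6×350×8×242 = 406.6 kN; rupture φR_n = 0.75×0.6×450×8×242 = 392.0 kN; take 392.0 kN (rupture).
Tension yield (gross): A_g = 48×8 = 384 mm². φR_n = 0.90 × 350 × 384 = 121.0 kN.
Governing: min(443.5, 392.0, 121.0) = 121.0 kN → gross-section yield.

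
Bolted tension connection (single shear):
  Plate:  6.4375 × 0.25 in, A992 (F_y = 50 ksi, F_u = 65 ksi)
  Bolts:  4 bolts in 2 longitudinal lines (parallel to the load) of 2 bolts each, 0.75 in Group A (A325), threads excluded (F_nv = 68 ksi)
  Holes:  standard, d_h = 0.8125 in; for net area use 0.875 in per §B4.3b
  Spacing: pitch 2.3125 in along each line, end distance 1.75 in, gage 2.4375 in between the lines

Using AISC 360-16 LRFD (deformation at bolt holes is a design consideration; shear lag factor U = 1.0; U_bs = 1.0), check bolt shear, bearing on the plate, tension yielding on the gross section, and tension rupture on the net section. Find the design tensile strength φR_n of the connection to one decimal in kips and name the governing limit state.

Bolt shear: A_b = π(0.75)²/4 = 0.44179 in². φR_n = 0.75 × 68 × 0.44179 × 4 × 1 = 90.1 kips.
Bearing (0.25 in plate, F_u = 65 ksi): end bolts L_c = 1.75 − 0.8125/2 = 1.34375, R_n = min(1.2×1.34375×0.25×65, 2.4×0.75×0.25×65) = 26.203 kips/bolt; interior L_c = 2.3125 − 0.8125 = 1.5, R_n = 29.25 kips/bolt. φR_n = 0.75 × (2×26.203 + 2×29.25) = 83.2 kips.
Tension yield (gross): A_g = 6.4375×0.25 = 1.6094 in². φR_n = 0.90 × 50 × 1.6094 = 72.4 kips.
Tension rupture (net): A_n = (6.4375 − 2×0.875)×0.25 = 1.1719 in² (U = 1.0, A_e = A_n). φR_n = 0.75 × 65 × 1.1719 = 57.1 kips.
Governing: min(90.1, 83.2, 72.4, 57.1) = 57.1 kips → net-section rupture.

57.1 kips (net-section rupture governs)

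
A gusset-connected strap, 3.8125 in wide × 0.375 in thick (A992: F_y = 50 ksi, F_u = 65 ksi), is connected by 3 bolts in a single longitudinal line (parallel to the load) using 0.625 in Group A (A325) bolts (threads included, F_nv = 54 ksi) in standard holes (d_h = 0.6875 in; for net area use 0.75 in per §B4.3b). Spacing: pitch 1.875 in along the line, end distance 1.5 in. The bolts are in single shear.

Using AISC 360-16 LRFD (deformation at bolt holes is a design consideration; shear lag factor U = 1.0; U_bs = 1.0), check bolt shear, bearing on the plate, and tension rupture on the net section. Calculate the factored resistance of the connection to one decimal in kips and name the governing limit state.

Bolt shear: A_b = π(0.625)²/4 = 0.3068 in². φR_n = 0.75 × 54 × 0.3068 × 3 × 1 = 37.3 kips.
Bearing (0.375 in plate, F_u = 65 ksi): end bolts L_c = 1.5 − 0.6875/2 = 1.15625, R_n = min(1.2×1.15625×0.375×65, 2.4×0.625×0.375×65) = 33.82 kips/bolt; interior L_c = 1.875 − 0.6875 = 1.1875, R_n = 34.734 kips/bolt. φR_n = 0.75 × (1×33.82 + 2×34.734) = 77.5 kips.
Tension rupture (net): A_n = (3.8125 − 1×0.75)×0.375 = 1.1484 in² (U = 1.0, A_e = A_n). φR_n = 0.75 × 65 × 1.1484 = 56.0 kips.
Governing: min(37.3, 77.5, 56.0) = 37.3 kips → bolt shear.

37.3 kips (bolt shear governs)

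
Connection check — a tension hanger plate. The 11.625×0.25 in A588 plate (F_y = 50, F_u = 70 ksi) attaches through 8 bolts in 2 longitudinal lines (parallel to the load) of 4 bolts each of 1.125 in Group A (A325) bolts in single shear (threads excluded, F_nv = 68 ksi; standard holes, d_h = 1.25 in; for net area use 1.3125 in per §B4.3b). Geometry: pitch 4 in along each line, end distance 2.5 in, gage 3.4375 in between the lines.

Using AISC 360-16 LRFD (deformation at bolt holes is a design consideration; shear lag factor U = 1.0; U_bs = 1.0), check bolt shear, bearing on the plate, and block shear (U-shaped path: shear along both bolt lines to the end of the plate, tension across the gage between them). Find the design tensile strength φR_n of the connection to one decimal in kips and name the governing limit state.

183.9 kips (block shear governs)

Bolt shear: A_b = π(1.125)²/4 = 0.99402 in². φR_n = 0.75 × 68 × 0.99402 × 8 × 1 = 405.6 kips.
Bearing (0.25 in plate, F_u = 70 ksi): end bolts L_c = 2.5 − 1.25/2 = 1.875, R_n = min(1.2×1.875×0.25×70, 2.4×1.125×0.25×70) = 39.375 kips/bolt; interior L_c = 4 − 1.25 = 2.75, R_n = 47.25 kips/bolt. φR_n = 0.75 × (2×39.375 + 6×47.25) = 271.7 kips.
Block shear: shear path 2×[2.5+3×4] = 2×14.5 in, A_gv = 7.25, A_nv = 2×(14.5 − 3.5×1.3125)×0.25 = 4.9531 in²; tension across gage: (3.4375 − 1×1.3125)×0.25 = 0.53125 in². R_n = min(0.6×70×4.9531, 0.6×50×7.25) + 1.0×70×0.53125 = min(208.03, 217.5) + 37.188 = 245.22 kips. φR_n = 0.75 × 245.22 = 183.9 kips.
Governing: min(405.6, 271.7, 183.9) = 183.9 kips → block shear.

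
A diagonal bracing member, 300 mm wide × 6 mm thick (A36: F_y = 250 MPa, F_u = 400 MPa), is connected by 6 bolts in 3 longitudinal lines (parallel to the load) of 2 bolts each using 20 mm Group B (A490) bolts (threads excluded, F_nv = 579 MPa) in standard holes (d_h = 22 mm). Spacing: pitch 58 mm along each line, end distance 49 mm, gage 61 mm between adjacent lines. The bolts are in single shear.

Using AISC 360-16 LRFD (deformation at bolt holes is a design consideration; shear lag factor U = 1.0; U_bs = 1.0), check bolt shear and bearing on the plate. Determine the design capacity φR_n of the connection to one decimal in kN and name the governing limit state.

Bolt shear: A_b = π(20)²/4 = 314.16 mm². φR_n = 0.75 × 579 × 314.16 × 6 × 1 = 818.5 kN.
Bearing (6 mm plate, F_u = 400 MPa): end bolts L_c = 49 − 22/2 = 38, R_n = min(1.2×38×6×400, 2.4×20×6×400) = 109.44 kN/bolt; interior L_c = 58 − 22 = 36, R_n = 103.68 kN/bolt. φR_n = 0.75 × (3×109.44 + 3×103.68) = 479.5 kN.
Governing: min(818.5, 479.5) = 479.5 kN → bearing.

479.5 kN (bearing governs)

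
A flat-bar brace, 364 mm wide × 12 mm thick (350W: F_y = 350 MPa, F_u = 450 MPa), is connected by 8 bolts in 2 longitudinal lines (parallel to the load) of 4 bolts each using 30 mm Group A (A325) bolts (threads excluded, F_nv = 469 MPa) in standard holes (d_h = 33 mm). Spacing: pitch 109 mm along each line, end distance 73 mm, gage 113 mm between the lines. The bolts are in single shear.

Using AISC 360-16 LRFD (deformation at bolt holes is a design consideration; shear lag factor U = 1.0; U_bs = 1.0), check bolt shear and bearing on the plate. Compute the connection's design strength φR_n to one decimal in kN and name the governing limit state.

Bolt shear: A_b = π(30)²/4 = 706.86 mm². φR_n = 0.75 × 469 × 706.86 × 8 × 1 = 1989.1 kN.
Bearing (12 mm plate, F_u = 450 MPa): end bolts L_c = 73 − 33/2 = 56.5, R_n = min(1.2×56.5×12×450, 2.4×30×12×450) = 366.12 kN/bolt; interior L_c = 109 − 33 = 76, R_n = 388.8 kN/bolt. φR_n = 0.75 × (2×366.12 + 6×388.8) = 2298.8 kN.
Governing: min(1989.1, 2298.8) = 1989.1 kN → bolt shear.

1989.1 kN (bolt shear governs)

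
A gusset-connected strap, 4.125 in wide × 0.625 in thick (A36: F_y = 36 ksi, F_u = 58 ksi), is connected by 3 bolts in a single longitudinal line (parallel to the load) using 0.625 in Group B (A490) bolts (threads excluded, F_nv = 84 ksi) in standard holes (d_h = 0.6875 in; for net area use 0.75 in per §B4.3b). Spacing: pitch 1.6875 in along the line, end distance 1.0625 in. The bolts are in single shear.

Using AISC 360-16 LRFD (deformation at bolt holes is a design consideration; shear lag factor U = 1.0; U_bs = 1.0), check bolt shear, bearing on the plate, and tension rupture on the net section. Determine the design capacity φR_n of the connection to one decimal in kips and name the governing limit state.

58.0 kips (bolt shear governs)

Bolt shear: A_b = π(0.625)²/4 = 0.3068 in². φR_n = 0.75 × 84 × 0.3068 × 3 × 1 = 58.0 kips.
Bearing (0.625 in plate, F_u = 58 ksi): end bolts L_c = 1.0625 − 0.6875/2 = 0.71875, R_n = min(1.2×0.71875×0.625×58, 2.4×0.625×0.625×58) = 31.266 kips/bolt; interior L_c = 1.6875 − 0.6875 = 1, R_n = 43.5 kips/bolt. φR_n = 0.75 × (1×31.266 + 2×43.5) = 88.7 kips.
Tension rupture (net): A_n = (4.125 − 1×0.75)×0.625 = 2.1094 in² (U = 1.0, A_e = A_n). φR_n = 0.75 × 58 × 2.1094 = 91.8 kips.
Governing: min(58.0, 88.7, 91.8) = 58.0 kips → bolt shear.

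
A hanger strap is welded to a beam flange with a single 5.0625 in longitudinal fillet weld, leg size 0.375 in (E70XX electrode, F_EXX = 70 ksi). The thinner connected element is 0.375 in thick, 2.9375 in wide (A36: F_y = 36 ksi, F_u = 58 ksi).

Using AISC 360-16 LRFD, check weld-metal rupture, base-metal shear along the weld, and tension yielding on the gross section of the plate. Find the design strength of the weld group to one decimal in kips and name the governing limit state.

35.7 kips (gross-section yield governs)

Weld metal: throat = 0.707×0.375 = 0.26513 in, L = 5.0625 in. φR_n = 0.75 × 0.6 × 70 × 0.26513 × 5.0625 = 42.3 kips.
Base metal shear (0.375 in plate): yield φR_n = 1.0×0.6×36×0.375×5.0625 = 41.0 kips; rupture φR_n = 0.75×0.6×58×0.375×5.0625 = 49.5 kips; take 41.0 kips (yield).
Tension yield (gross): A_g = 2.9375×0.375 = 1.1016 in². φR_n = 0.90 × 36 × 1.1016 = 35.7 kips.
Governing: min(42.3, 41.0, 35.7) = 35.7 kips → gross-section yield.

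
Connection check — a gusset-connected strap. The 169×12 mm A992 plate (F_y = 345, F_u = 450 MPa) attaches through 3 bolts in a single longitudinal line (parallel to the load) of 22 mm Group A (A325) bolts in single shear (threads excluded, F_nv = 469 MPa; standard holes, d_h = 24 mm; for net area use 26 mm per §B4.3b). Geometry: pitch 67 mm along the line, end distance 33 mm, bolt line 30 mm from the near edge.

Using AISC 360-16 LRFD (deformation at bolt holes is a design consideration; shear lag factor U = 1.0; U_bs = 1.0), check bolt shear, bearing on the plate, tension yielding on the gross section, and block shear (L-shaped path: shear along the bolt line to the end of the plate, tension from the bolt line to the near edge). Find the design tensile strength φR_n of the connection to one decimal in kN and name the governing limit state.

Bolt shear: A_b = π(22)²/4 = 380.13 mm². φR_n = 0.75 × 469 × 380.13 × 3 × 1 = 401.1 kN.
Bearing (12 mm plate, F_u = 450 MPa): end bolts L_c = 33 − 24/2 = 21, R_n = min(1.2×21×12×450, 2.4×22×12×450) = 136.08 kN/bolt; interior L_c = 67 − 24 = 43, R_n = 278.64 kN/bolt. φR_n = 0.75 × (1×136.08 + 2×278.64) = 520.0 kN.
Tension yield (gross): A_g = 169×12 = 2028 mm². φR_n = 0.90 × 345 × 2028 = 629.7 kN.
Block shear: shear path 1×[33+2×67] = 1×167 mm, A_gv = 2004, A_nv = 1×(167 − 2.5×26)×12 = 1224 mm²; tension to near edge: (30 − 0.5×26)×12 = 204 mm². R_n = min(0.6×450×1224, 0.6×345×2004) + 1.0×450×204 = min(330.48, 414.83) + 91.8 = 422.28 kN. φR_n = 0.75 × 422.28 = 316.7 kN.
Governing: min(401.1, 520.0, 629.7, 316.7) = 316.7 kN → block shear.

316.7 kN (block shear governs)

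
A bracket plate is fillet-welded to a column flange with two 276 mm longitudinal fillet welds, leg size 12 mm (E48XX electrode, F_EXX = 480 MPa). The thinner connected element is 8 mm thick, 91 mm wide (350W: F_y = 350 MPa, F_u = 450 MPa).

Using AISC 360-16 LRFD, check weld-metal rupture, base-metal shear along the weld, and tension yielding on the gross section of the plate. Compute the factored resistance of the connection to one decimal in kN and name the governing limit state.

Weld metal: throat = 0.707×12 = 8.484 mm, L = 2×276 = 552 mm. φR_n = 0.75 × 0.6 × 480 × 8.484 × 552 = 1011.6 kN.
Base metal shear (8 mm plate): yield φR_n = 1.0×0.6×350×8×552 = 927.4 kN; rupture φR_n = 0.75×0.6×450×8×552 = 894.2 kN; take 894.2 kN (rupture).
Tension yield (gross): A_g = 91×8 = 728 mm². φR_n = 0.90 × 350 × 728 = 229.3 kN.
Governing: min(1011.6, 894.2, 229.3) = 229.3 kN → gross-section yield.

229.3 kN (gross-section yield governs)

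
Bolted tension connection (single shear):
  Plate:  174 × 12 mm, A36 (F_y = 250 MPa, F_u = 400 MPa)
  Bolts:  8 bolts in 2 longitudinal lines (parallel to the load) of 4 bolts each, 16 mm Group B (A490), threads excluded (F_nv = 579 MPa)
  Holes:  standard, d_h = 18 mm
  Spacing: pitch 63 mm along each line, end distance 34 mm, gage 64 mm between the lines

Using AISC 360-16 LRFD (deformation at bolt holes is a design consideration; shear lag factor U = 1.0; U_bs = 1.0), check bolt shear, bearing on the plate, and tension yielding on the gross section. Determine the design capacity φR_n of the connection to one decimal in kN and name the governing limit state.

Bolt shear: A_b = π(16)²/4 = 201.06 mm². φR_n = 0.75 × 579 × 201.06 × 8 × 1 = 698.5 kN.
Bearing (12 mm plate, F_u = 400 MPa): end bolts L_c = 34 − 18/2 = 25, R_n = min(1.2×25×12×400, 2.4×16×12×400) = 144 kN/bolt; interior L_c = 63 − 18 = 45, R_n = 184.32 kN/bolt. φR_n = 0.75 × (2×144 + 6×184.32) = 1045.4 kN.
Tension yield (gross): A_g = 174×12 = 2088 mm². φR_n = 0.90 × 250 × 2088 = 469.8 kN.
Governing: min(698.5, 1045.4, 469.8) = 469.8 kN → gross-section yield.

469.8 kN (gross-section yield governs)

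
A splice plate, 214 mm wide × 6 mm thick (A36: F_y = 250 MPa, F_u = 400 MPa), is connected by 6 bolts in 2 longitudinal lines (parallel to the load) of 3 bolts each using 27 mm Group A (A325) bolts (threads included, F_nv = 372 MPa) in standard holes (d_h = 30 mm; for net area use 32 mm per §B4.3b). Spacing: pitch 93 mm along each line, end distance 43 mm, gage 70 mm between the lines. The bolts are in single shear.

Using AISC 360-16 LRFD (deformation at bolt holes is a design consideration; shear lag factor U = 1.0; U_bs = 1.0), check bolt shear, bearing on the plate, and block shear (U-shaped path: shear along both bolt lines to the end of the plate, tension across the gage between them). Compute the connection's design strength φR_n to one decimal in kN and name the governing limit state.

Bolt shear: A_b = π(27)²/4 = 572.56 mm². φR_n = 0.75 × 372 × 572.56 × 6 × 1 = 958.5 kN.
Bearing (6 mm plate, F_u = 400 MPa): end bolts L_c = 43 − 30/2 = 28, R_n = min(1.2×28×6×400, 2.4×27×6×400) = 80.64 kN/bolt; interior L_c = 93 − 30 = 63, R_n = 155.52 kN/bolt. φR_n = 0.75 × (2×80.64 + 4×155.52) = 587.5 kN.
Block shear: shear path 2×[43+2×93] = 2×229 mm, A_gv = 2748, A_nv = 2×(229 − 2.5×32)×6 = 1788 mm²; tension across gage: (70 − 1×32)×6 = 228 mm². R_n = min(0.6×400×1788, 0.6×250×2748) + 1.0×400×228 = min(429.12, 412.2) + 91.2 = 503.4 kN. φR_n = 0.75 × 503.4 = 377.6 kN.
Governing: min(958.5, 587.5, 377.6) = 377.6 kN → block shear.

377.6 kN (block shear governs)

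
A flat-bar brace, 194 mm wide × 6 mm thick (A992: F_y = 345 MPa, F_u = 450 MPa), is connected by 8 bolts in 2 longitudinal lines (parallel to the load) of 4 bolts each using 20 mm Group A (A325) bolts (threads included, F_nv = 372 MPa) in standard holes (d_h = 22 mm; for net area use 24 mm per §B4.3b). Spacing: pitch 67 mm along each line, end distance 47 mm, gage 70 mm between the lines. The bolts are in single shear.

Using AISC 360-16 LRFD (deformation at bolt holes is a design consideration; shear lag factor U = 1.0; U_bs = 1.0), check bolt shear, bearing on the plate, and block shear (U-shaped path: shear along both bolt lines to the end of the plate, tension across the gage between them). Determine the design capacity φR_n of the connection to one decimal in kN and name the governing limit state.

491.7 kN (block shear governs)

Bolt shear: A_b = π(20)²/4 = 314.16 mm². φR_n = 0.75 × 372 × 314.16 × 8 × 1 = 701.2 kN.
Bearing (6 mm plate, F_u = 450 MPa): end bolts L_c = 47 − 22/2 = 36, R_n = min(1.2×36×6×450, 2.4×20×6×450) = 116.64 kN/bolt; interior L_c = 67 − 22 = 45, R_n = 129.6 kN/bolt. φR_n = 0.75 × (2×116.64 + 6×129.6) = 758.2 kN.
Block shear: shear path 2×[47+3×67] = 2×248 mm, A_gv = 2976, A_nv = 2×(248 − 3.5×24)×6 = 1968 mm²; tension across gage: (70 − 1×24)×6 = 276 mm². R_n = min(0.6×450×1968, 0.6×345×2976) + 1.0×450×276 = min(531.36, 616.03) + 124.2 = 655.56 kN. φR_n = 0.75 × 655.56 = 491.7 kN.
Governing: min(701.2, 758.2, 491.7) = 491.7 kN → block shear.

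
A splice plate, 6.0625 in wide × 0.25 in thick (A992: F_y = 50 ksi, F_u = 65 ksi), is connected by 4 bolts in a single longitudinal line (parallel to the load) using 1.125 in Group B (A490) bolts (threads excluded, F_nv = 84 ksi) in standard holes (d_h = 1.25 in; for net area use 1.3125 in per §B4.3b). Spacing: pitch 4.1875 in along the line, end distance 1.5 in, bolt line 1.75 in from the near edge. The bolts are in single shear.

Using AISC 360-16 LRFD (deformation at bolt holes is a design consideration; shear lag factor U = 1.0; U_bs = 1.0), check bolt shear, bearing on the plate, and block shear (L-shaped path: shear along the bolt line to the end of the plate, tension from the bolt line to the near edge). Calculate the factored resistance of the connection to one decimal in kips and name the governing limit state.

Bolt shear: A_b = π(1.125)²/4 = 0.99402 in². φR_n = 0.75 × 84 × 0.99402 × 4 × 1 = 250.5 kips.
Bearing (0.25 in plate, F_u = 65 ksi): end bolts L_c = 1.5 − 1.25/2 = 0.875, R_n = min(1.2×0.875×0.25×65, 2.4×1.125×0.25×65) = 17.063 kips/bolt; interior L_c = 4.1875 − 1.25 = 2.9375, R_n = 43.875 kips/bolt. φR_n = 0.75 × (1×17.063 + 3×43.875) = 111.5 kips.
Block shear: shear path 1×[1.5+3×4.1875] = 1×14.0625 in, A_gv = 3.5156, A_nv = 1×(14.0625 − 3.5×1.3125)×0.25 = 2.3672 in²; tension to near edge: (1.75 − 0.5×1.3125)×0.25 = 0.27344 in². R_n = min(0.6×65×2.3672, 0.6×50×3.5156) + 1.0×65×0.27344 = min(92.321, 105.47) + 17.774 = 110.1 kips. φR_n = 0.75 × 110.1 = 82.6 kips.
Governing: min(250.5, 111.5, 82.6) = 82.6 kips → block shear.

82.6 kips (block shear governs)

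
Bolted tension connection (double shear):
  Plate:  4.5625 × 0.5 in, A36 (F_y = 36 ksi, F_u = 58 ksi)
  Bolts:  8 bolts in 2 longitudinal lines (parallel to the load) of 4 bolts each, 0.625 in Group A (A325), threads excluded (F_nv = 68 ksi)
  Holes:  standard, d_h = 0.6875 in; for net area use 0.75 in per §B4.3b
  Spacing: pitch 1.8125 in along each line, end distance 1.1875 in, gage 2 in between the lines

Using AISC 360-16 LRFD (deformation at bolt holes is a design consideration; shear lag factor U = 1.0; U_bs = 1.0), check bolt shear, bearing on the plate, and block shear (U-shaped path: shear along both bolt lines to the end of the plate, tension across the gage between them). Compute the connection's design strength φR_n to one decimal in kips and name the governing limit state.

Bolt shear: A_b = π(0.625)²/4 = 0.3068 in². φR_n = 0.75 × 68 × 0.3068 × 8 × 2 = 250.3 kips.
Bearing (0.5 in plate, F_u = 58 ksi): end bolts L_c = 1.1875 − 0.6875/2 = 0.84375, R_n = min(1.2×0.84375×0.5×58, 2.4×0.625×0.5×58) = 29.363 kips/bolt; interior L_c = 1.8125 − 0.6875 = 1.125, R_n = 39.15 kips/bolt. φR_n = 0.75 × (2×29.363 + 6×39.15) = 220.2 kips.
Block shear: shear path 2×[1.1875+3×1.8125] = 2×6.625 in, A_gv = 6.625, A_nv = 2×(6.625 − 3.5×0.75)×0.5 = 4 in²; tension across gage: (2 − 1×0.75)×0.5 = 0.625 in². R_n = min(0.6×58×4, 0.6×36×6.625) + 1.0×58×0.625 = min(139.2, 143.1) + 36.25 = 175.45 kips. φR_n = 0.75 × 175.45 = 131.6 kips.
Governing: min(250.3, 220.2, 131.6) = 131.6 kips → block shear.

131.6 kips (block shear governs)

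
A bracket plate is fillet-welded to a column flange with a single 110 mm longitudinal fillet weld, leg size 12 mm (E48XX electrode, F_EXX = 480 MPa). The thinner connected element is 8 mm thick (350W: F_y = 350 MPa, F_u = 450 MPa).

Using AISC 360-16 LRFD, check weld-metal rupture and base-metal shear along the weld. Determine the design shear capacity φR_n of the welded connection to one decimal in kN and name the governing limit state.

Weld metal: throat = 0.707×12 = 8.484 mm, L = 110 mm. φR_n = 0.75 × 0.6 × 480 × 8.484 × 110 = 201.6 kN.
Base metal shear (8 mm plate): yield φR_n = 1.0×0.6×350×8×110 = 184.8 kN; rupture φR_n = 0.75×0.6×450×8×110 = 178.2 kN; take 178.2 kN (rupture).
Governing: min(201.6, 178.2) = 178.2 kN → base-metal shear.

178.2 kN (base-metal shear governs)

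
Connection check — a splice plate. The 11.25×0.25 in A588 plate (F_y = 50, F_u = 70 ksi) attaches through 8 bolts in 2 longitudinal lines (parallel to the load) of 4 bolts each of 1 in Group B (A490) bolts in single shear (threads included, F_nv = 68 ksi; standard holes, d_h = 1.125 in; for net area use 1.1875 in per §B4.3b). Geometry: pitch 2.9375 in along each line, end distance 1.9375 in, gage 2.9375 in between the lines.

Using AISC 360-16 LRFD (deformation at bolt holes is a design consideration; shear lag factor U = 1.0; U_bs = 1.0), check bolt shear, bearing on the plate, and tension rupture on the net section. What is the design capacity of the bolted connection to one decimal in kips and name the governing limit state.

116.5 kips (net-section rupture governs)

Bolt shear: A_b = π(1)²/4 = 0.7854 in². φR_n = 0.75 × 68 × 0.7854 × 8 × 1 = 320.4 kips.
Bearing (0.25 in plate, F_u = 70 ksi): end bolts L_c = 1.9375 − 1.125/2 = 1.375, R_n = min(1.2×1.375×0.25×70, 2.4×1×0.25×70) = 28.875 kips/bolt; interior L_c = 2.9375 − 1.125 = 1.8125, R_n = 38.063 kips/bolt. φR_n = 0.75 × (2×28.875 + 6×38.063) = 214.6 kips.
Tension rupture (net): A_n = (11.25 − 2×1.1875)×0.25 = 2.2188 in² (U = 1.0, A_e = A_n). φR_n = 0.75 × 70 × 2.2188 = 116.5 kips.
Governing: min(320.4, 214.6, 116.5) = 116.5 kips → net-section rupture.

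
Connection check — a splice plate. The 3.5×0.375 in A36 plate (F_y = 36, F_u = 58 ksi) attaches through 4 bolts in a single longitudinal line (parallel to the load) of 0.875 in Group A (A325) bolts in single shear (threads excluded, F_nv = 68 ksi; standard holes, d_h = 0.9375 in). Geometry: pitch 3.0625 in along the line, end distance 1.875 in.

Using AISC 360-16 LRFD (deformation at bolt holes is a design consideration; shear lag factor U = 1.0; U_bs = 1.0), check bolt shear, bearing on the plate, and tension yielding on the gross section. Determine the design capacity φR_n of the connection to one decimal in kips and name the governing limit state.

42.5 kips (gross-section yield governs)

Bolt shear: A_b = π(0.875)²/4 = 0.60132 in². φR_n = 0.75 × 68 × 0.60132 × 4 × 1 = 122.7 kips.
Bearing (0.375 in plate, F_u = 58 ksi): end bolts L_c = 1.875 − 0.9375/2 = 1.40625, R_n = min(1.2×1.40625×0.375×58, 2.4×0.875×0.375×58) = 36.703 kips/bolt; interior L_c = 3.0625 − 0.9375 = 2.125, R_n = 45.675 kips/bolt. φR_n = 0.75 × (1×36.703 + 3×45.675) = 130.3 kips.
Tension yield (gross): A_g = 3.5×0.375 = 1.3125 in². φR_n = 0.90 × 36 × 1.3125 = 42.5 kips.
Governing: min(122.7, 130.3, 42.5) = 42.5 kips → gross-section yield.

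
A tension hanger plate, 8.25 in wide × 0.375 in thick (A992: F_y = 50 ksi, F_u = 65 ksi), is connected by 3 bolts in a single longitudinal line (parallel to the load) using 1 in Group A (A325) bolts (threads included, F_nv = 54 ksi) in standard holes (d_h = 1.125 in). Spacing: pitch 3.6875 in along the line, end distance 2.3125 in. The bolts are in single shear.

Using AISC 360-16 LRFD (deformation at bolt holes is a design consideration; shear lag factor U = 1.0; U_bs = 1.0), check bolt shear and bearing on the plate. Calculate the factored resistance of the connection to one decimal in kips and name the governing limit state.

95.4 kips (bolt shear governs)

Bolt shear: A_b = π(1)²/4 = 0.7854 in². φR_n = 0.75 × 54 × 0.7854 × 3 × 1 = 95.4 kips.
Bearing (0.375 in plate, F_u = 65 ksi): end bolts L_c = 2.3125 − 1.125/2 = 1.75, R_n = min(1.2×1.75×0.375×65, 2.4×1×0.375×65) = 51.188 kips/bolt; interior L_c = 3.6875 − 1.125 = 2.5625, R_n = 58.5 kips/bolt. φR_n = 0.75 × (1×51.188 + 2×58.5) = 126.1 kips.
Governing: min(95.4, 126.1) = 95.4 kips → bolt shear.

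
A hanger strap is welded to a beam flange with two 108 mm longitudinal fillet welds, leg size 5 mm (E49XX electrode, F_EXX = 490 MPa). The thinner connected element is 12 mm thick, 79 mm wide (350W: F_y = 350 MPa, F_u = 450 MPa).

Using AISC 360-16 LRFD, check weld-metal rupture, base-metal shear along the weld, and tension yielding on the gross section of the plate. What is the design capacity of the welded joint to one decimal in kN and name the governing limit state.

168.4 kN (weld metal governs)

Weld metal: throat = 0.707×5 = 3.535 mm, L = 2×108 = 216 mm. φR_n = 0.75 × 0.6 × 490 × 3.535 × 216 = 168.4 kN.
Base metal shear (12 mm plate): yield φR_n = 1.0×0.6×350×12×216 = 544.3 kN; rupture φR_n = 0.75×0.6×450×12×216 = 524.9 kN; take 524.9 kN (rupture).
Tension yield (gross): A_g = 79×12 = 948 mm². φR_n = 0.90 × 350 × 948 = 298.6 kN.
Governing: min(168.4, 524.9, 298.6) = 168.4 kN → weld metal.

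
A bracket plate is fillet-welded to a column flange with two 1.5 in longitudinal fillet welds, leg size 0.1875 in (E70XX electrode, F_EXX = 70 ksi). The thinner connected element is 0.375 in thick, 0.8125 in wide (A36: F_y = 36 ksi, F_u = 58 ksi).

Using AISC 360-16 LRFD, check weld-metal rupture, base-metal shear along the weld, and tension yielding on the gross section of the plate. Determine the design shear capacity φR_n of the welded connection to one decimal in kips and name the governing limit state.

9.9 kips (gross-section yield governs)

Weld metal: throat = 0.707×0.1875 = 0.13256 in, L = 2×1.5 = 3 in. φR_n = 0.75 × 0.6 × 70 × 0.13256 × 3 = 12.5 kips.
Base metal shear (0.375 in plate): yield φR_n = 1.0×0.6×36×0.375×3 = 24.3 kips; rupture φR_n = 0.75×0.6×58×0.375×3 = 29.4 kips; take 24.3 kips (yield).
Tension yield (gross): A_g = 0.8125×0.375 = 0.30469 in². φR_n = 0.90 × 36 × 0.30469 = 9.9 kips.
Governing: min(12.5, 24.3, 9.9) = 9.9 kips → gross-section yield.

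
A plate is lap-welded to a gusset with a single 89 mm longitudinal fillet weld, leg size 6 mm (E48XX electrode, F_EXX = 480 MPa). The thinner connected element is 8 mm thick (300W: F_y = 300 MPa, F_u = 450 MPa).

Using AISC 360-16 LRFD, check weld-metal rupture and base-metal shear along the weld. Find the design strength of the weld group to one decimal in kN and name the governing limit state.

Weld metal: throat = 0.707×6 = 4.242 mm, L = 89 mm. φR_n = 0.75 × 0.6 × 480 × 4.242 × 89 = 81.5 kN.
Base metal shear (8 mm plate): yield φR_n = 1.0×0.6×300×8×89 = 128.2 kN; rupture φR_n = 0.75×0.6×450×8×89 = 144.2 kN; take 128.2 kN (yield).
Governing: min(81.5, 128.2) = 81.5 kN → weld metal.

81.5 kN (weld metal governs)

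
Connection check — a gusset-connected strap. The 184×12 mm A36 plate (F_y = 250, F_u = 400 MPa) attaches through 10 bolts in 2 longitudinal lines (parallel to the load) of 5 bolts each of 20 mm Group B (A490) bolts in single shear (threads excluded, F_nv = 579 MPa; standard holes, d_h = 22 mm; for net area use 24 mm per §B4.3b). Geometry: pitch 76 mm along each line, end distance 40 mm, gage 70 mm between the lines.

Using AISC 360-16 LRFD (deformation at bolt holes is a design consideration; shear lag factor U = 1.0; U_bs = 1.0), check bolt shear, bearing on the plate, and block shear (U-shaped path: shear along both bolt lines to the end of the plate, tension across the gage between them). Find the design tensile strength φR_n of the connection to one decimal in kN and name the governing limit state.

1094.4 kN (block shear governs)

Bolt shear: A_b = π(20)²/4 = 314.16 mm². φR_n = 0.75 × 579 × 314.16 × 10 × 1 = 1364.2 kN.
Bearing (12 mm plate, F_u = 400 MPa): end bolts L_c = 40 − 22/2 = 29, R_n = min(1.2×29×12×400, 2.4×20×12×400) = 167.04 kN/bolt; interior L_c = 76 − 22 = 54, R_n = 230.4 kN/bolt. φR_n = 0.75 × (2×167.04 + 8×230.4) = 1633.0 kN.
Block shear: shear path 2×[40+4×76] = 2×344 mm, A_gv = 8256, A_nv = 2×(344 − 4.5×24)×12 = 5664 mm²; tension across gage: (70 − 1×24)×12 = 552 mm². R_n = min(0.6×400×5664, 0.6×250×8256) + 1.0×400×552 = min(1359.4, 1238.4) + 220.8 = 1459.2 kN. φR_n = 0.75 × 1459.2 = 1094.4 kN.
Governing: min(1364.2, 1633.0, 1094.4) = 1094.4 kN → block shear.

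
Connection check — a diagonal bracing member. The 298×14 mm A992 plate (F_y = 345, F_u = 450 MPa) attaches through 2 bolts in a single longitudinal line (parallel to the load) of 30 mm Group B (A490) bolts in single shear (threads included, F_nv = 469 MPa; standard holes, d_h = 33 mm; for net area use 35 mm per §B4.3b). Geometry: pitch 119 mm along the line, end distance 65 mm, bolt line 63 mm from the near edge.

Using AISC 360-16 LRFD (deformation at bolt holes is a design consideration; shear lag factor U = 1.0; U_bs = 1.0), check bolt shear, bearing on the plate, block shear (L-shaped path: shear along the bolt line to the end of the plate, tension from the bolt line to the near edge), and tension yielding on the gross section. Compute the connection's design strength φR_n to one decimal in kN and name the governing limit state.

Bolt shear: A_b = π(30)²/4 = 706.86 mm². φR_n = 0.75 × 469 × 706.86 × 2 × 1 = 497.3 kN.
Bearing (14 mm plate, F_u = 450 MPa): end bolts L_c = 65 − 33/2 = 48.5, R_n = min(1.2×48.5×14×450, 2.4×30×14×450) = 366.66 kN/bolt; interior L_c = 119 − 33 = 86, R_n = 453.6 kN/bolt. φR_n = 0.75 × (1×366.66 + 1×453.6) = 615.2 kN.
Block shear: shear path 1×[65+1×119] = 1×184 mm, A_gv = 2576, A_nv = 1×(184 − 1.5×35)×14 = 1841 mm²; tension to near edge: (63 − 0.5×35)×14 = 637 mm². R_n = min(0.6×450×1841, 0.6×345×2576) + 1.0×450×637 = min(497.07, 533.23) + 286.65 = 783.72 kN. φR_n = 0.75 × 783.72 = 587.8 kN.
Tension yield (gross): A_g = 298×14 = 4172 mm². φR_n = 0.90 × 345 × 4172 = 1295.4 kN.
Governing: min(497.3, 615.2, 587.8, 1295.4) = 497.3 kN → bolt shear.

497.3 kN (bolt shear governs)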